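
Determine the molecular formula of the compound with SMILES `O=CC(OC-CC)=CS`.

C6H10O2S

Heavy atoms from the SMILES: 6 C, 2 O, 1 S.
Implicit hydrogens by atom environment:
  2 × C: 2 H each → 4
  2 × C: 1 H each → 2
  2 × O: no H
  1 × C: 3 H
  1 × C: no H
  1 × S: 1 H
  Total hydrogens = 10.
Molecular formula: C6H10O2S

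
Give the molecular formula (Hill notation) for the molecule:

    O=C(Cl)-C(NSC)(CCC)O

C6H12ClNO2S

Heavy atoms from the SMILES: 6 C, 1 Cl, 1 N, 2 O, 1 S.
Implicit hydrogens by atom environment:
  2 × C: 3 H each → 6
  2 × C: 2 H each → 4
  2 × C: no H
  1 × Cl: no H
  1 × N: 1 H
  1 × O: 1 H
  1 × O: no H
  1 × S: no H
  Total hydrogens = 12.
Molecular formula: C6H12ClNO2S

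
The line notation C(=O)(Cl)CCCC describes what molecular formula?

C5H9ClO

Heavy atoms from the SMILES: 5 C, 1 Cl, 1 O.
Implicit hydrogens by atom environment:
  3 × C: 2 H each → 6
  1 × C: 3 H
  1 × C: no H
  1 × Cl: no H
  1 × O: no H
  Total hydrogens = 9.
Molecular formula: C5H9ClO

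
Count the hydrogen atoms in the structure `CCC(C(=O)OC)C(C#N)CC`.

15

Hydrogens are implicit in SMILES; fill each atom to its normal valence:
  3 × C: 3 H each → 9
  2 × C: 2 H each → 4
  2 × C: 1 H each → 2
  2 × C: no H
  2 × O: no H
  1 × N: no H
  Total hydrogens = 15.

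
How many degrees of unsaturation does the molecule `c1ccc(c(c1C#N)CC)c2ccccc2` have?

Molecular formula from the SMILES: C15H13N.
DoU = (2C + 2 + N − H − X)/2 = (2·15 + 2 + 1 − 13 − 0)/2 = 20/2 = 10.
(Structurally: 2 ring(s) + 8 π bond(s) = 10.)

10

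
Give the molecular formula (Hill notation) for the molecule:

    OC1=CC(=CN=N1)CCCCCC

C10H16N2O

Heavy atoms from the SMILES: 10 C, 2 N, 1 O.
Implicit hydrogens by atom environment:
  5 × C: 2 H each → 10
  2 × C (aromatic): 1 H each → 2
  2 × C (aromatic): no H
  2 × N (aromatic): no H
  1 × C: 3 H
  1 × O: 1 H
  Total hydrogens = 16.
Molecular formula: C10H16N2O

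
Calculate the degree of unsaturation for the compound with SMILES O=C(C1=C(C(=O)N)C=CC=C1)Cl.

6

Molecular formula from the SMILES: C8H6ClNO2.
DoU = (2C + 2 + N − H − X)/2 = (2·8 + 2 + 1 − 6 − 1)/2 = 12/2 = 6.
(Structurally: 1 ring(s) + 5 π bond(s) = 6.)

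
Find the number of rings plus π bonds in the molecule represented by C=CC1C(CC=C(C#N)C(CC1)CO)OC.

Molecular formula from the SMILES: C13H19NO2.
DoU = (2C + 2 + N − H − X)/2 = (2·13 + 2 + 1 − 19 − 0)/2 = 10/2 = 5.
(Structurally: 1 ring(s) + 4 π bond(s) = 5.)

5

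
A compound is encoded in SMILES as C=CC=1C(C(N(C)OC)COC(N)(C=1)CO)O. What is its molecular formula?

Heavy atoms from the SMILES: 11 C, 2 N, 4 O.
Implicit hydrogens by atom environment:
  4 × C: 1 H each → 4
  3 × C: 2 H each → 6
  2 × C: 3 H each → 6
  2 × C: no H
  2 × O: 1 H each → 2
  2 × O: no H
  1 × N: 2 H
  1 × N: no H
  Total hydrogens = 20.
Molecular formula: C11H20N2O4

C11H20N2O4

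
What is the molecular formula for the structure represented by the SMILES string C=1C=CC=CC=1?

Heavy atoms from the SMILES: 6 C.
Implicit hydrogens by atom environment:
  6 × C (aromatic): 1 H each → 6
  Total hydrogens = 6.
Molecular formula: C6H6

C6H6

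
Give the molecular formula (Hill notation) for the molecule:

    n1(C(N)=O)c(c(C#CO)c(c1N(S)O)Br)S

C7H6BrN3O3S2

Heavy atoms from the SMILES: 1 Br, 7 C, 3 N, 3 O, 2 S.
Implicit hydrogens by atom environment:
  4 × C (aromatic): no H
  3 × C: no H
  2 × O: 1 H each → 2
  2 × S: 1 H each → 2
  1 × Br: no H
  1 × N: 2 H
  1 × N (aromatic): no H
  1 × N: no H
  1 × O: no H
  Total hydrogens = 6.
Molecular formula: C7H6BrN3O3S2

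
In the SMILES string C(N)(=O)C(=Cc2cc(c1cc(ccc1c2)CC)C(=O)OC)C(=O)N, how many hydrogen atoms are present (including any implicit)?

18

Hydrogens are implicit in SMILES; fill each atom to its normal valence:
  5 × C (aromatic): 1 H each → 5
  5 × C (aromatic): no H
  4 × C: no H
  4 × O: no H
  2 × C: 3 H each → 6
  2 × N: 2 H each → 4
  1 × C: 2 H
  1 × C: 1 H
  Total hydrogens = 18.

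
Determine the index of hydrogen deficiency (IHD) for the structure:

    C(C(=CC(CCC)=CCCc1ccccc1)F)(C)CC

Molecular formula from the SMILES: C19H27F.
DoU = (2C + 2 + N − H − X)/2 = (2·19 + 2 + 0 − 27 − 1)/2 = 12/2 = 6.
(Structurally: 1 ring(s) + 5 π bond(s) = 6.)

6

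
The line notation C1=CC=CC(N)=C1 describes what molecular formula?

Heavy atoms from the SMILES: 6 C, 1 N.
Implicit hydrogens by atom environment:
  5 × C (aromatic): 1 H each → 5
  1 × C (aromatic): no H
  1 × N: 2 H
  Total hydrogens = 7.
Molecular formula: C6H7N

C6H7N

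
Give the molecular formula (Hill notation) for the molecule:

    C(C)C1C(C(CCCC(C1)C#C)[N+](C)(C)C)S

C15H28NS+

Heavy atoms from the SMILES: 15 C, 1 N, 1 S.
Implicit hydrogens by atom environment:
  5 × C: 2 H each → 10
  5 × C: 1 H each → 5
  4 × C: 3 H each → 12
  1 × C: no H
  1 × N (charge +1): no H
  1 × S: 1 H
  Total hydrogens = 28.
Net charge +1.
Molecular formula: C15H28NS+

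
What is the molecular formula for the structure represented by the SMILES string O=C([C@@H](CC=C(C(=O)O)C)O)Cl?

Heavy atoms from the SMILES: 7 C, 1 Cl, 4 O.
Implicit hydrogens by atom environment:
  3 × C: no H
  2 × C: 1 H each → 2
  2 × O: 1 H each → 2
  2 × O: no H
  1 × C: 3 H
  1 × C: 2 H
  1 × Cl: no H
  Total hydrogens = 9.
Molecular formula: C7H9ClO4

C7H9ClO4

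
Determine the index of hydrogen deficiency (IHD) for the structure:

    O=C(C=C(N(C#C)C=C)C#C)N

Molecular formula from the SMILES: C9H8N2O.
DoU = (2C + 2 + N − H − X)/2 = (2·9 + 2 + 2 − 8 − 0)/2 = 14/2 = 7.
(Structurally: 0 ring(s) + 7 π bond(s) = 7.)

7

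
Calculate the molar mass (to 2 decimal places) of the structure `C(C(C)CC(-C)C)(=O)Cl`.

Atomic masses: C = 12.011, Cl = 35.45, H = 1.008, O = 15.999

148.63

Molecular formula: C7H13ClO.
M = 7×12.011 + 1×35.45 + 13×1.008 + 1×15.999 = 148.63 g/mol.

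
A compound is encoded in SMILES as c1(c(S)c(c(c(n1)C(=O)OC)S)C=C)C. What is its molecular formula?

C10H11NO2S2

Heavy atoms from the SMILES: 10 C, 1 N, 2 O, 2 S.
Implicit hydrogens by atom environment:
  5 × C (aromatic): no H
  2 × C: 3 H each → 6
  2 × O: no H
  2 × S: 1 H each → 2
  1 × C: 2 H
  1 × C: 1 H
  1 × C: no H
  1 × N (aromatic): no H
  Total hydrogens = 11.
Molecular formula: C10H11NO2S2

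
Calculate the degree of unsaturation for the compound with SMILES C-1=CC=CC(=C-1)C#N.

Molecular formula from the SMILES: C7H5N.
DoU = (2C + 2 + N − H − X)/2 = (2·7 + 2 + 1 − 5 − 0)/2 = 12/2 = 6.
(Structurally: 1 ring(s) + 5 π bond(s) = 6.)

6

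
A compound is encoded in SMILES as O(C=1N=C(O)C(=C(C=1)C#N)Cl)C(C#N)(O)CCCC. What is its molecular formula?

Heavy atoms from the SMILES: 12 C, 1 Cl, 3 N, 3 O.
Implicit hydrogens by atom environment:
  4 × C (aromatic): no H
  3 × C: 2 H each → 6
  3 × C: no H
  2 × N: no H
  2 × O: 1 H each → 2
  1 × C: 3 H
  1 × C (aromatic): 1 H
  1 × Cl: no H
  1 × N (aromatic): no H
  1 × O: no H
  Total hydrogens = 12.
Molecular formula: C12H12ClN3O3

C12H12ClN3O3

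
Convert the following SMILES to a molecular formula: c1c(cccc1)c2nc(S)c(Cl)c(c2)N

C11H9ClN2S

Heavy atoms from the SMILES: 11 C, 1 Cl, 2 N, 1 S.
Implicit hydrogens by atom environment:
  6 × C (aromatic): 1 H each → 6
  5 × C (aromatic): no H
  1 × Cl: no H
  1 × N: 2 H
  1 × N (aromatic): no H
  1 × S: 1 H
  Total hydrogens = 9.
Molecular formula: C11H9ClN2S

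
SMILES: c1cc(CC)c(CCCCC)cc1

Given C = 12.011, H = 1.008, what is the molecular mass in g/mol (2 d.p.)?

176.30

Molecular formula: C13H20.
M = 13×12.011 + 20×1.008 = 176.30 g/mol.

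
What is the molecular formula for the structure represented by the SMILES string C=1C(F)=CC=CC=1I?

Heavy atoms from the SMILES: 6 C, 1 F, 1 I.
Implicit hydrogens by atom environment:
  4 × C (aromatic): 1 H each → 4
  2 × C (aromatic): no H
  1 × F: no H
  1 × I: no H
  Total hydrogens = 4.
Molecular formula: C6H4FI

C6H4FI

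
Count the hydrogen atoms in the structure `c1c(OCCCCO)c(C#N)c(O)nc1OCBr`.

Hydrogens are implicit in SMILES; fill each atom to its normal valence:
  5 × C: 2 H each → 10
  4 × C (aromatic): no H
  2 × O: 1 H each → 2
  2 × O: no H
  1 × Br: no H
  1 × C (aromatic): 1 H
  1 × C: no H
  1 × N (aromatic): no H
  1 × N: no H
  Total hydrogens = 13.

13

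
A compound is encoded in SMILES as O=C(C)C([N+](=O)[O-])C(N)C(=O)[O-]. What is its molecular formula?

Heavy atoms from the SMILES: 5 C, 2 N, 5 O.
Implicit hydrogens by atom environment:
  3 × O: no H
  2 × C: 1 H each → 2
  2 × C: no H
  2 × O (charge -1): no H
  1 × C: 3 H
  1 × N: 2 H
  1 × N (charge +1): no H
  Total hydrogens = 7.
Net charge -1.
Molecular formula: C5H7N2O5-

C5H7N2O5-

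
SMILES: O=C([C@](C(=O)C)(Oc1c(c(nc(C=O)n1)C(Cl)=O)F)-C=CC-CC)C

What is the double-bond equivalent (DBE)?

9

Molecular formula from the SMILES: C16H16ClFN2O5.
DoU = (2C + 2 + N − H − X)/2 = (2·16 + 2 + 2 − 16 − 2)/2 = 18/2 = 9.
(Structurally: 1 ring(s) + 8 π bond(s) = 9.)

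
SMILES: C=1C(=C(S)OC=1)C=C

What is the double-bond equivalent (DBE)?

4

Molecular formula from the SMILES: C6H6OS.
DoU = (2C + 2 + N − H − X)/2 = (2·6 + 2 + 0 − 6 − 0)/2 = 8/2 = 4.
(Structurally: 1 ring(s) + 3 π bond(s) = 4.)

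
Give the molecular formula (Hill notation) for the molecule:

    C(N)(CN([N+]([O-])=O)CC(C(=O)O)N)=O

C5H10N4O5

Heavy atoms from the SMILES: 5 C, 4 N, 5 O.
Implicit hydrogens by atom environment:
  3 × O: no H
  2 × C: 2 H each → 4
  2 × C: no H
  2 × N: 2 H each → 4
  1 × C: 1 H
  1 × N: no H
  1 × N (charge +1): no H
  1 × O: 1 H
  1 × O (charge -1): no H
  Total hydrogens = 10.
Molecular formula: C5H10N4O5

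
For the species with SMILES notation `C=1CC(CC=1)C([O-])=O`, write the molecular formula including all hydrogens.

C6H7O2-

Heavy atoms from the SMILES: 6 C, 2 O.
Implicit hydrogens by atom environment:
  3 × C: 1 H each → 3
  2 × C: 2 H each → 4
  1 × C: no H
  1 × O: no H
  1 × O (charge -1): no H
  Total hydrogens = 7.
Net charge -1.
Molecular formula: C6H7O2-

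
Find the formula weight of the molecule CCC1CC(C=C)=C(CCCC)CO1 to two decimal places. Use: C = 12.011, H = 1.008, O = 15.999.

194.32

Molecular formula: C13H22O.
M = 13×12.011 + 22×1.008 + 1×15.999 = 194.32 g/mol.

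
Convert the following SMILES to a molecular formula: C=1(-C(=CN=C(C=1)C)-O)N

Heavy atoms from the SMILES: 6 C, 2 N, 1 O.
Implicit hydrogens by atom environment:
  3 × C (aromatic): no H
  2 × C (aromatic): 1 H each → 2
  1 × C: 3 H
  1 × N: 2 H
  1 × N (aromatic): no H
  1 × O: 1 H
  Total hydrogens = 8.
Molecular formula: C6H8N2O

C6H8N2O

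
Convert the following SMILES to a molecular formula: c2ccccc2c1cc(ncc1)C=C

Heavy atoms from the SMILES: 13 C, 1 N.
Implicit hydrogens by atom environment:
  8 × C (aromatic): 1 H each → 8
  3 × C (aromatic): no H
  1 × C: 2 H
  1 × C: 1 H
  1 × N (aromatic): no H
  Total hydrogens = 11.
Molecular formula: C13H11N

C13H11N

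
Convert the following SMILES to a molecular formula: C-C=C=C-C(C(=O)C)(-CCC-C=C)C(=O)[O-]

C13H17O3-

Heavy atoms from the SMILES: 13 C, 3 O.
Implicit hydrogens by atom environment:
  4 × C: 2 H each → 8
  4 × C: no H
  3 × C: 1 H each → 3
  2 × C: 3 H each → 6
  2 × O: no H
  1 × O (charge -1): no H
  Total hydrogens = 17.
Net charge -1.
Molecular formula: C13H17O3-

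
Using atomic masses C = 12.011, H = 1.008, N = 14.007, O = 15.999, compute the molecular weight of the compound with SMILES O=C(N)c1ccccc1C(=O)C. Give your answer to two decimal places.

163.18

Molecular formula: C9H9NO2.
M = 9×12.011 + 9×1.008 + 1×14.007 + 2×15.999 = 163.18 g/mol.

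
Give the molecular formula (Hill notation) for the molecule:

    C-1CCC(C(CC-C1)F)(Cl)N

Heavy atoms from the SMILES: 8 C, 1 Cl, 1 F, 1 N.
Implicit hydrogens by atom environment:
  6 × C: 2 H each → 12
  1 × C: 1 H
  1 × C: no H
  1 × Cl: no H
  1 × F: no H
  1 × N: 2 H
  Total hydrogens = 15.
Molecular formula: C8H15ClFN

C8H15ClFN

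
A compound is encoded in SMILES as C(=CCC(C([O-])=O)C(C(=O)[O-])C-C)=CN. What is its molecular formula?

[C10H13NO4]2-

Heavy atoms from the SMILES: 10 C, 1 N, 4 O.
Implicit hydrogens by atom environment:
  4 × C: 1 H each → 4
  3 × C: no H
  2 × C: 2 H each → 4
  2 × O: no H
  2 × O (charge -1): no H
  1 × C: 3 H
  1 × N: 2 H
  Total hydrogens = 13.
Net charge -2.
Molecular formula: [C10H13NO4]2-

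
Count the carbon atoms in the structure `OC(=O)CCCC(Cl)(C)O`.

The symbol for carbon appears 6 times in the SMILES. (Cl is a single chlorine, not C + l.)

6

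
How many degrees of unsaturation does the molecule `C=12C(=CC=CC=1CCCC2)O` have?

5

Molecular formula from the SMILES: C10H12O.
DoU = (2C + 2 + N − H − X)/2 = (2·10 + 2 + 0 − 12 − 0)/2 = 10/2 = 5.
(Structurally: 2 ring(s) + 3 π bond(s) = 5.)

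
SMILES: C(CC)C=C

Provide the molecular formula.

C5H10

Heavy atoms from the SMILES: 5 C.
Implicit hydrogens by atom environment:
  3 × C: 2 H each → 6
  1 × C: 3 H
  1 × C: 1 H
  Total hydrogens = 10.
Molecular formula: C5H10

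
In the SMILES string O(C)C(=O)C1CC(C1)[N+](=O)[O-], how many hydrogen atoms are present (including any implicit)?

Hydrogens are implicit in SMILES; fill each atom to its normal valence:
  3 × O: no H
  2 × C: 2 H each → 4
  2 × C: 1 H each → 2
  1 × C: 3 H
  1 × C: no H
  1 × N (charge +1): no H
  1 × O (charge -1): no H
  Total hydrogens = 9.

9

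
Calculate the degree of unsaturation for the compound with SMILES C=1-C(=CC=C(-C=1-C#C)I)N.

Molecular formula from the SMILES: C8H6IN.
DoU = (2C + 2 + N − H − X)/2 = (2·8 + 2 + 1 − 6 − 1)/2 = 12/2 = 6.
(Structurally: 1 ring(s) + 5 π bond(s) = 6.)

6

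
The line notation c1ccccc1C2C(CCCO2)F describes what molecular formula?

C11H13FO

Heavy atoms from the SMILES: 11 C, 1 F, 1 O.
Implicit hydrogens by atom environment:
  5 × C (aromatic): 1 H each → 5
  3 × C: 2 H each → 6
  2 × C: 1 H each → 2
  1 × C (aromatic): no H
  1 × F: no H
  1 × O: no H
  Total hydrogens = 13.
Molecular formula: C11H13FO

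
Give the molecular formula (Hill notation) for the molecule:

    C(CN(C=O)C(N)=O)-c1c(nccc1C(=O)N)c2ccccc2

C16H16N4O3

Heavy atoms from the SMILES: 16 C, 4 N, 3 O.
Implicit hydrogens by atom environment:
  7 × C (aromatic): 1 H each → 7
  4 × C (aromatic): no H
  3 × O: no H
  2 × C: 2 H each → 4
  2 × C: no H
  2 × N: 2 H each → 4
  1 × C: 1 H
  1 × N (aromatic): no H
  1 × N: no H
  Total hydrogens = 16.
Molecular formula: C16H16N4O3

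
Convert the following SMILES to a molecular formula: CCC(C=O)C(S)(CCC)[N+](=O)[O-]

Heavy atoms from the SMILES: 8 C, 1 N, 3 O, 1 S.
Implicit hydrogens by atom environment:
  3 × C: 2 H each → 6
  2 × C: 3 H each → 6
  2 × C: 1 H each → 2
  2 × O: no H
  1 × C: no H
  1 × N (charge +1): no H
  1 × O (charge -1): no H
  1 × S: 1 H
  Total hydrogens = 15.
Molecular formula: C8H15NO3S

C8H15NO3S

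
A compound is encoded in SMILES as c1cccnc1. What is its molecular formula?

Heavy atoms from the SMILES: 5 C, 1 N.
Implicit hydrogens by atom environment:
  5 × C (aromatic): 1 H each → 5
  1 × N (aromatic): no H
  Total hydrogens = 5.
Molecular formula: C5H5N

C5H5N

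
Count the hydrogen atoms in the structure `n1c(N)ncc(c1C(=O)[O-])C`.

Hydrogens are implicit in SMILES; fill each atom to its normal valence:
  3 × C (aromatic): no H
  2 × N (aromatic): no H
  1 × C: 3 H
  1 × C (aromatic): 1 H
  1 × C: no H
  1 × N: 2 H
  1 × O: no H
  1 × O (charge -1): no H
  Total hydrogens = 6.

6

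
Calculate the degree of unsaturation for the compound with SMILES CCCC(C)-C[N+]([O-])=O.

1

Molecular formula from the SMILES: C6H13NO2.
DoU = (2C + 2 + N − H − X)/2 = (2·6 + 2 + 1 − 13 − 0)/2 = 2/2 = 1.
(Structurally: 0 ring(s) + 1 π bond(s) = 1.)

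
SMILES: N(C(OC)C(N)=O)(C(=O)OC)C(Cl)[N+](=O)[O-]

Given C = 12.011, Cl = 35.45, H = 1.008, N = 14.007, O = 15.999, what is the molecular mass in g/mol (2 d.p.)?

255.61

Molecular formula: C6H10ClN3O6.
M = 6×12.011 + 1×35.45 + 10×1.008 + 3×14.007 + 6×15.999 = 255.61 g/mol.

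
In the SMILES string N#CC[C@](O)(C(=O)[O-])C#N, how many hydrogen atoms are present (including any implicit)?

3

Hydrogens are implicit in SMILES; fill each atom to its normal valence:
  4 × C: no H
  2 × N: no H
  1 × C: 2 H
  1 × O: 1 H
  1 × O: no H
  1 × O (charge -1): no H
  Total hydrogens = 3.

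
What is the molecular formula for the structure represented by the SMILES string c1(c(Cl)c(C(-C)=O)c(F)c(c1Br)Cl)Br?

Heavy atoms from the SMILES: 2 Br, 8 C, 2 Cl, 1 F, 1 O.
Implicit hydrogens by atom environment:
  6 × C (aromatic): no H
  2 × Br: no H
  2 × Cl: no H
  1 × C: 3 H
  1 × C: no H
  1 × F: no H
  1 × O: no H
  Total hydrogens = 3.
Molecular formula: C8H3Br2Cl2FO

C8H3Br2Cl2FO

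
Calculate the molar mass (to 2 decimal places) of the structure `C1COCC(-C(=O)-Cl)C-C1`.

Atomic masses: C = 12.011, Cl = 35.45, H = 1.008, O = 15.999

Molecular formula: C7H11ClO2.
M = 7×12.011 + 1×35.45 + 11×1.008 + 2×15.999 = 162.61 g/mol.

162.61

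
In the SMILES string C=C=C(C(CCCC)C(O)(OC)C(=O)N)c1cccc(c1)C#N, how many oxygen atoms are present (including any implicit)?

3

The symbol for oxygen appears 3 times in the SMILES.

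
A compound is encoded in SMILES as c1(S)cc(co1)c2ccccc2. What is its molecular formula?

Heavy atoms from the SMILES: 10 C, 1 O, 1 S.
Implicit hydrogens by atom environment:
  7 × C (aromatic): 1 H each → 7
  3 × C (aromatic): no H
  1 × O (aromatic): no H
  1 × S: 1 H
  Total hydrogens = 8.
Molecular formula: C10H8OS

C10H8OS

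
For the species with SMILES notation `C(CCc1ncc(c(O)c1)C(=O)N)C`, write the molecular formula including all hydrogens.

Heavy atoms from the SMILES: 10 C, 2 N, 2 O.
Implicit hydrogens by atom environment:
  3 × C: 2 H each → 6
  3 × C (aromatic): no H
  2 × C (aromatic): 1 H each → 2
  1 × C: 3 H
  1 × C: no H
  1 × N: 2 H
  1 × N (aromatic): no H
  1 × O: 1 H
  1 × O: no H
  Total hydrogens = 14.
Molecular formula: C10H14N2O2

C10H14N2O2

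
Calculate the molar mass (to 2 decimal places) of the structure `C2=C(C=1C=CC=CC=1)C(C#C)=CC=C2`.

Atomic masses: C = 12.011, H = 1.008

178.23

Molecular formula: C14H10.
M = 14×12.011 + 10×1.008 = 178.23 g/mol.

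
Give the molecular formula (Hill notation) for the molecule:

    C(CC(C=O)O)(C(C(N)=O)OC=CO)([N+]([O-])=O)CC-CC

C12H20N2O7

Heavy atoms from the SMILES: 12 C, 2 N, 7 O.
Implicit hydrogens by atom environment:
  5 × C: 1 H each → 5
  4 × C: 2 H each → 8
  4 × O: no H
  2 × C: no H
  2 × O: 1 H each → 2
  1 × C: 3 H
  1 × N: 2 H
  1 × N (charge +1): no H
  1 × O (charge -1): no H
  Total hydrogens = 20.
Molecular formula: C12H20N2O7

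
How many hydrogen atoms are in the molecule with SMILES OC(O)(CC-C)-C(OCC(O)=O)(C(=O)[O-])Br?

Hydrogens are implicit in SMILES; fill each atom to its normal valence:
  4 × C: no H
  3 × C: 2 H each → 6
  3 × O: 1 H each → 3
  3 × O: no H
  1 × Br: no H
  1 × C: 3 H
  1 × O (charge -1): no H
  Total hydrogens = 12.

12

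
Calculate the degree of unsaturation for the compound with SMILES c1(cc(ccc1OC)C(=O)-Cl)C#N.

7

Molecular formula from the SMILES: C9H6ClNO2.
DoU = (2C + 2 + N − H − X)/2 = (2·9 + 2 + 1 − 6 − 1)/2 = 14/2 = 7.
(Structurally: 1 ring(s) + 6 π bond(s) = 7.)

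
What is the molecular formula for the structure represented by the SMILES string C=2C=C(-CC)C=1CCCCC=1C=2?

C12H16

Heavy atoms from the SMILES: 12 C.
Implicit hydrogens by atom environment:
  5 × C: 2 H each → 10
  3 × C (aromatic): 1 H each → 3
  3 × C (aromatic): no H
  1 × C: 3 H
  Total hydrogens = 16.
Molecular formula: C12H16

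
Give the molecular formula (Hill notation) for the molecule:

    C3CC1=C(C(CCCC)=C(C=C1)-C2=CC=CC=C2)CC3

Heavy atoms from the SMILES: 20 C.
Implicit hydrogens by atom environment:
  7 × C: 2 H each → 14
  7 × C (aromatic): 1 H each → 7
  5 × C (aromatic): no H
  1 × C: 3 H
  Total hydrogens = 24.
Molecular formula: C20H24

C20H24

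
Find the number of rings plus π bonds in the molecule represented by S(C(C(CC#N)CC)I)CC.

Molecular formula from the SMILES: C8H14INS.
DoU = (2C + 2 + N − H − X)/2 = (2·8 + 2 + 1 − 14 − 1)/2 = 4/2 = 2.
(Structurally: 0 ring(s) + 2 π bond(s) = 2.)

2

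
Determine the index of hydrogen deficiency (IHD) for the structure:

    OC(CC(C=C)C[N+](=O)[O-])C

Molecular formula from the SMILES: C7H13NO3.
DoU = (2C + 2 + N − H − X)/2 = (2·7 + 2 + 1 − 13 − 0)/2 = 4/2 = 2.
(Structurally: 0 ring(s) + 2 π bond(s) = 2.)

2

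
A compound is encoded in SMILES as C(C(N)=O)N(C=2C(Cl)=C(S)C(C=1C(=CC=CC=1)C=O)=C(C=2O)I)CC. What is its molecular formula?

C17H16ClIN2O3S

Heavy atoms from the SMILES: 17 C, 1 Cl, 1 I, 2 N, 3 O, 1 S.
Implicit hydrogens by atom environment:
  8 × C (aromatic): no H
  4 × C (aromatic): 1 H each → 4
  2 × C: 2 H each → 4
  2 × O: no H
  1 × C: 3 H
  1 × C: 1 H
  1 × C: no H
  1 × Cl: no H
  1 × I: no H
  1 × N: 2 H
  1 × N: no H
  1 × O: 1 H
  1 × S: 1 H
  Total hydrogens = 16.
Molecular formula: C17H16ClIN2O3S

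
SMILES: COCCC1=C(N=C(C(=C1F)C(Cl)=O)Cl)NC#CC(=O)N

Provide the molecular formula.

Heavy atoms from the SMILES: 12 C, 2 Cl, 1 F, 3 N, 3 O.
Implicit hydrogens by atom environment:
  5 × C (aromatic): no H
  4 × C: no H
  3 × O: no H
  2 × C: 2 H each → 4
  2 × Cl: no H
  1 × C: 3 H
  1 × F: no H
  1 × N: 2 H
  1 × N: 1 H
  1 × N (aromatic): no H
  Total hydrogens = 10.
Molecular formula: C12H10Cl2FN3O3

C12H10Cl2FN3O3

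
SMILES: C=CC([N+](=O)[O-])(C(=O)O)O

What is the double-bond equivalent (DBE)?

Molecular formula from the SMILES: C4H5NO5.
DoU = (2C + 2 + N − H − X)/2 = (2·4 + 2 + 1 − 5 − 0)/2 = 6/2 = 3.
(Structurally: 0 ring(s) + 3 π bond(s) = 3.)

3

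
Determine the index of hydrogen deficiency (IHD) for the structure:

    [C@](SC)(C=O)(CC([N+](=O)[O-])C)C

Molecular formula from the SMILES: C7H13NO3S.
DoU = (2C + 2 + N − H − X)/2 = (2·7 + 2 + 1 − 13 − 0)/2 = 4/2 = 2.
(Structurally: 0 ring(s) + 2 π bond(s) = 2.)

2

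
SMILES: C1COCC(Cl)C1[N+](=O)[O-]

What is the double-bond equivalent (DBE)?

Molecular formula from the SMILES: C5H8ClNO3.
DoU = (2C + 2 + N − H − X)/2 = (2·5 + 2 + 1 − 8 − 1)/2 = 4/2 = 2.
(Structurally: 1 ring(s) + 1 π bond(s) = 2.)

2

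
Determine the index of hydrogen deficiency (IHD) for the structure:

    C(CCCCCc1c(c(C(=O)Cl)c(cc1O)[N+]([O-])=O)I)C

6

Molecular formula from the SMILES: C14H17ClINO4.
DoU = (2C + 2 + N − H − X)/2 = (2·14 + 2 + 1 − 17 − 2)/2 = 12/2 = 6.
(Structurally: 1 ring(s) + 5 π bond(s) = 6.)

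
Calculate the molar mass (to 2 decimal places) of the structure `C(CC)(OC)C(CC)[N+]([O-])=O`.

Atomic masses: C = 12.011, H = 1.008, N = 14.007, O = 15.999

161.20

Molecular formula: C7H15NO3.
M = 7×12.011 + 15×1.008 + 1×14.007 + 3×15.999 = 161.20 g/mol.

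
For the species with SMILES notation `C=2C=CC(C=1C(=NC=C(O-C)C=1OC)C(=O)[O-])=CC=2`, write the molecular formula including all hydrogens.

C14H12NO4-

Heavy atoms from the SMILES: 14 C, 1 N, 4 O.
Implicit hydrogens by atom environment:
  6 × C (aromatic): 1 H each → 6
  5 × C (aromatic): no H
  3 × O: no H
  2 × C: 3 H each → 6
  1 × C: no H
  1 × N (aromatic): no H
  1 × O (charge -1): no H
  Total hydrogens = 12.
Net charge -1.
Molecular formula: C14H12NO4-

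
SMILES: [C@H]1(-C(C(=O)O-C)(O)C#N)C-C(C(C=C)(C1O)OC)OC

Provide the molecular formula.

C13H19NO6

Heavy atoms from the SMILES: 13 C, 1 N, 6 O.
Implicit hydrogens by atom environment:
  4 × C: 1 H each → 4
  4 × C: no H
  4 × O: no H
  3 × C: 3 H each → 9
  2 × C: 2 H each → 4
  2 × O: 1 H each → 2
  1 × N: no H
  Total hydrogens = 19.
Molecular formula: C13H19NO6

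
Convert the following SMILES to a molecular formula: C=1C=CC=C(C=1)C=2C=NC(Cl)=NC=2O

Heavy atoms from the SMILES: 10 C, 1 Cl, 2 N, 1 O.
Implicit hydrogens by atom environment:
  6 × C (aromatic): 1 H each → 6
  4 × C (aromatic): no H
  2 × N (aromatic): no H
  1 × Cl: no H
  1 × O: 1 H
  Total hydrogens = 7.
Molecular formula: C10H7ClN2O

C10H7ClN2O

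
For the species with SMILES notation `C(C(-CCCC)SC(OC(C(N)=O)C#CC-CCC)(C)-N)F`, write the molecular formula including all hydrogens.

Heavy atoms from the SMILES: 16 C, 1 F, 2 N, 2 O, 1 S.
Implicit hydrogens by atom environment:
  7 × C: 2 H each → 14
  4 × C: no H
  3 × C: 3 H each → 9
  2 × C: 1 H each → 2
  2 × N: 2 H each → 4
  2 × O: no H
  1 × F: no H
  1 × S: no H
  Total hydrogens = 29.
Molecular formula: C16H29FN2O2S

C16H29FN2O2S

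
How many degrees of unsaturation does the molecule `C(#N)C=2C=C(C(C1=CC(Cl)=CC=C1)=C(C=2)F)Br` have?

Molecular formula from the SMILES: C13H6BrClFN.
DoU = (2C + 2 + N − H − X)/2 = (2·13 + 2 + 1 − 6 − 3)/2 = 20/2 = 10.
(Structurally: 2 ring(s) + 8 π bond(s) = 10.)

10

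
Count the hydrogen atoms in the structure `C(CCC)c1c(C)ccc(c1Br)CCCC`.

23

Hydrogens are implicit in SMILES; fill each atom to its normal valence:
  6 × C: 2 H each → 12
  4 × C (aromatic): no H
  3 × C: 3 H each → 9
  2 × C (aromatic): 1 H each → 2
  1 × Br: no H
  Total hydrogens = 23.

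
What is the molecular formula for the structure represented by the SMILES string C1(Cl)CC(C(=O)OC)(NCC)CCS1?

C9H16ClNO2S

Heavy atoms from the SMILES: 9 C, 1 Cl, 1 N, 2 O, 1 S.
Implicit hydrogens by atom environment:
  4 × C: 2 H each → 8
  2 × C: 3 H each → 6
  2 × C: no H
  2 × O: no H
  1 × C: 1 H
  1 × Cl: no H
  1 × N: 1 H
  1 × S: no H
  Total hydrogens = 16.
Molecular formula: C9H16ClNO2S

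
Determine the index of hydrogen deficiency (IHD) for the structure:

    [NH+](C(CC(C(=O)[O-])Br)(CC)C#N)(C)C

3

Molecular formula from the SMILES: C9H15BrN2O2.
DoU = (2C + 2 + N − H − X)/2 = (2·9 + 2 + 2 − 15 − 1)/2 = 6/2 = 3.
(Structurally: 0 ring(s) + 3 π bond(s) = 3.)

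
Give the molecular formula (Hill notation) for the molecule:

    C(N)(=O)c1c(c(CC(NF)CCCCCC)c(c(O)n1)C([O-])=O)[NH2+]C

C16H25FN4O4

Heavy atoms from the SMILES: 16 C, 1 F, 4 N, 4 O.
Implicit hydrogens by atom environment:
  6 × C: 2 H each → 12
  5 × C (aromatic): no H
  2 × C: 3 H each → 6
  2 × C: no H
  2 × O: no H
  1 × C: 1 H
  1 × F: no H
  1 × N: 2 H
  1 × N (charge +1): 2 H
  1 × N: 1 H
  1 × N (aromatic): no H
  1 × O: 1 H
  1 × O (charge -1): no H
  Total hydrogens = 25.
Molecular formula: C16H25FN4O4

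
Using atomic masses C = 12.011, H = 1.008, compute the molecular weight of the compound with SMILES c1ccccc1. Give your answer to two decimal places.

Molecular formula: C6H6.
M = 6×12.011 + 6×1.008 = 78.11 g/mol.

78.11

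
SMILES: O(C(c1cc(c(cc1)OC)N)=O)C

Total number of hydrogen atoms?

Hydrogens are implicit in SMILES; fill each atom to its normal valence:
  3 × C (aromatic): 1 H each → 3
  3 × C (aromatic): no H
  3 × O: no H
  2 × C: 3 H each → 6
  1 × C: no H
  1 × N: 2 H
  Total hydrogens = 11.

11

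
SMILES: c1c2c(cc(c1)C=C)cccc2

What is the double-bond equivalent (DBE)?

8

Molecular formula from the SMILES: C12H10.
DoU = (2C + 2 + N − H − X)/2 = (2·12 + 2 + 0 − 10 − 0)/2 = 16/2 = 8.
(Structurally: 2 ring(s) + 6 π bond(s) = 8.)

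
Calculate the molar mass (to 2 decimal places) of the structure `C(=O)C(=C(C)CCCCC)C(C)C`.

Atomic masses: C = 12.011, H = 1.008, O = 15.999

182.31

Molecular formula: C12H22O.
M = 12×12.011 + 22×1.008 + 1×15.999 = 182.31 g/mol.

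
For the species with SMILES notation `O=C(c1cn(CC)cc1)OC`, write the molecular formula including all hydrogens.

Heavy atoms from the SMILES: 8 C, 1 N, 2 O.
Implicit hydrogens by atom environment:
  3 × C (aromatic): 1 H each → 3
  2 × C: 3 H each → 6
  2 × O: no H
  1 × C: 2 H
  1 × C (aromatic): no H
  1 × C: no H
  1 × N (aromatic): no H
  Total hydrogens = 11.
Molecular formula: C8H11NO2

C8H11NO2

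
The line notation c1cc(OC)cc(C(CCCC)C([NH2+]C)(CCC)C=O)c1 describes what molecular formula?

C18H30NO2+

Heavy atoms from the SMILES: 18 C, 1 N, 2 O.
Implicit hydrogens by atom environment:
  5 × C: 2 H each → 10
  4 × C: 3 H each → 12
  4 × C (aromatic): 1 H each → 4
  2 × C: 1 H each → 2
  2 × C (aromatic): no H
  2 × O: no H
  1 × C: no H
  1 × N (charge +1): 2 H
  Total hydrogens = 30.
Net charge +1.
Molecular formula: C18H30NO2+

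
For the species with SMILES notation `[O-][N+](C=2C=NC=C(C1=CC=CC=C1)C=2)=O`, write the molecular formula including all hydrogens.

Heavy atoms from the SMILES: 11 C, 2 N, 2 O.
Implicit hydrogens by atom environment:
  8 × C (aromatic): 1 H each → 8
  3 × C (aromatic): no H
  1 × N (aromatic): no H
  1 × N (charge +1): no H
  1 × O: no H
  1 × O (charge -1): no H
  Total hydrogens = 8.
Molecular formula: C11H8N2O2

C11H8N2O2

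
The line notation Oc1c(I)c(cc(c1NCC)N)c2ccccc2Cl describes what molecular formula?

Heavy atoms from the SMILES: 14 C, 1 Cl, 1 I, 2 N, 1 O.
Implicit hydrogens by atom environment:
  7 × C (aromatic): no H
  5 × C (aromatic): 1 H each → 5
  1 × C: 3 H
  1 × C: 2 H
  1 × Cl: no H
  1 × I: no H
  1 × N: 2 H
  1 × N: 1 H
  1 × O: 1 H
  Total hydrogens = 14.
Molecular formula: C14H14ClIN2O

C14H14ClIN2O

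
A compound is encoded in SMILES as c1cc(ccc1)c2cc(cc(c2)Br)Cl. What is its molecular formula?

Heavy atoms from the SMILES: 1 Br, 12 C, 1 Cl.
Implicit hydrogens by atom environment:
  8 × C (aromatic): 1 H each → 8
  4 × C (aromatic): no H
  1 × Br: no H
  1 × Cl: no H
  Total hydrogens = 8.
Molecular formula: C12H8BrCl

C12H8BrCl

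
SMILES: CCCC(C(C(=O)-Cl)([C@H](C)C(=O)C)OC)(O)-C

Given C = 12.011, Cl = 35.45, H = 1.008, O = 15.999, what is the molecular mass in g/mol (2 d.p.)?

Molecular formula: C12H21ClO4.
M = 12×12.011 + 1×35.45 + 21×1.008 + 4×15.999 = 264.75 g/mol.

264.75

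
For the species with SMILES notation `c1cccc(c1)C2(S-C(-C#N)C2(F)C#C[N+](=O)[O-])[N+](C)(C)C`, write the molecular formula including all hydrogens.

Heavy atoms from the SMILES: 15 C, 1 F, 3 N, 2 O, 1 S.
Implicit hydrogens by atom environment:
  5 × C (aromatic): 1 H each → 5
  5 × C: no H
  3 × C: 3 H each → 9
  2 × N (charge +1): no H
  1 × C: 1 H
  1 × C (aromatic): no H
  1 × F: no H
  1 × N: no H
  1 × O: no H
  1 × O (charge -1): no H
  1 × S: no H
  Total hydrogens = 15.
Net charge +1.
Molecular formula: C15H15FN3O2S+

C15H15FN3O2S+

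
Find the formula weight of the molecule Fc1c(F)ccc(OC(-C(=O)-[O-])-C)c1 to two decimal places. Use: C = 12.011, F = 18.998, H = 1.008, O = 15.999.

201.15

Molecular formula: C9H7F2O3-.
M = 9×12.011 + 2×18.998 + 7×1.008 + 3×15.999 = 201.15 g/mol.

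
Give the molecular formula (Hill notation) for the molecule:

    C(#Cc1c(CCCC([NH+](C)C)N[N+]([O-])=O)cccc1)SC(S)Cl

C15H21ClN3O2S2+

Heavy atoms from the SMILES: 15 C, 1 Cl, 3 N, 2 O, 2 S.
Implicit hydrogens by atom environment:
  4 × C (aromatic): 1 H each → 4
  3 × C: 2 H each → 6
  2 × C: 3 H each → 6
  2 × C: 1 H each → 2
  2 × C: no H
  2 × C (aromatic): no H
  1 × Cl: no H
  1 × N: 1 H
  1 × N (charge +1): 1 H
  1 × N (charge +1): no H
  1 × O: no H
  1 × O (charge -1): no H
  1 × S: 1 H
  1 × S: no H
  Total hydrogens = 21.
Net charge +1.
Molecular formula: C15H21ClN3O2S2+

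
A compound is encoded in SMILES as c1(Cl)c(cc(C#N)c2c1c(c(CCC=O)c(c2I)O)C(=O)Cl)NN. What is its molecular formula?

C15H10Cl2IN3O3

Heavy atoms from the SMILES: 15 C, 2 Cl, 1 I, 3 N, 3 O.
Implicit hydrogens by atom environment:
  9 × C (aromatic): no H
  2 × C: 2 H each → 4
  2 × C: no H
  2 × Cl: no H
  2 × O: no H
  1 × C (aromatic): 1 H
  1 × C: 1 H
  1 × I: no H
  1 × N: 2 H
  1 × N: 1 H
  1 × N: no H
  1 × O: 1 H
  Total hydrogens = 10.
Molecular formula: C15H10Cl2IN3O3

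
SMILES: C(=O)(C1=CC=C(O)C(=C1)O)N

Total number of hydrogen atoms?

7

Hydrogens are implicit in SMILES; fill each atom to its normal valence:
  3 × C (aromatic): 1 H each → 3
  3 × C (aromatic): no H
  2 × O: 1 H each → 2
  1 × C: no H
  1 × N: 2 H
  1 × O: no H
  Total hydrogens = 7.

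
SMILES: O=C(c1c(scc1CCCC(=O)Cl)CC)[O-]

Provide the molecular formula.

C11H12ClO3S-

Heavy atoms from the SMILES: 11 C, 1 Cl, 3 O, 1 S.
Implicit hydrogens by atom environment:
  4 × C: 2 H each → 8
  3 × C (aromatic): no H
  2 × C: no H
  2 × O: no H
  1 × C: 3 H
  1 × C (aromatic): 1 H
  1 × Cl: no H
  1 × O (charge -1): no H
  1 × S (aromatic): no H
  Total hydrogens = 12.
Net charge -1.
Molecular formula: C11H12ClO3S-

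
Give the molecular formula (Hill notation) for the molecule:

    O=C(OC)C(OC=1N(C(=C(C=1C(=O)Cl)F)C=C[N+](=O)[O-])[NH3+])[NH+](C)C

[C12H16ClFN4O6]2+

Heavy atoms from the SMILES: 12 C, 1 Cl, 1 F, 4 N, 6 O.
Implicit hydrogens by atom environment:
  5 × O: no H
  4 × C (aromatic): no H
  3 × C: 3 H each → 9
  3 × C: 1 H each → 3
  2 × C: no H
  1 × Cl: no H
  1 × F: no H
  1 × N (charge +1): 3 H
  1 × N (charge +1): 1 H
  1 × N (aromatic): no H
  1 × N (charge +1): no H
  1 × O (charge -1): no H
  Total hydrogens = 16.
Net charge +2.
Molecular formula: [C12H16ClFN4O6]2+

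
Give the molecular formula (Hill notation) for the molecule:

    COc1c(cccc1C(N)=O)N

Heavy atoms from the SMILES: 8 C, 2 N, 2 O.
Implicit hydrogens by atom environment:
  3 × C (aromatic): 1 H each → 3
  3 × C (aromatic): no H
  2 × N: 2 H each → 4
  2 × O: no H
  1 × C: 3 H
  1 × C: no H
  Total hydrogens = 10.
Molecular formula: C8H10N2O2

C8H10N2O2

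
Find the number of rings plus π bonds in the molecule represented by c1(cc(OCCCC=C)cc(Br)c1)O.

5

Molecular formula from the SMILES: C11H13BrO2.
DoU = (2C + 2 + N − H − X)/2 = (2·11 + 2 + 0 − 13 − 1)/2 = 10/2 = 5.
(Structurally: 1 ring(s) + 4 π bond(s) = 5.)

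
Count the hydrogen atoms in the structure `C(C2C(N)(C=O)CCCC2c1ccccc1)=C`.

Hydrogens are implicit in SMILES; fill each atom to its normal valence:
  5 × C (aromatic): 1 H each → 5
  4 × C: 2 H each → 8
  4 × C: 1 H each → 4
  1 × C: no H
  1 × C (aromatic): no H
  1 × N: 2 H
  1 × O: no H
  Total hydrogens = 19.

19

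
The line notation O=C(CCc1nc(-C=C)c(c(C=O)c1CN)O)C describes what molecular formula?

C13H16N2O3

Heavy atoms from the SMILES: 13 C, 2 N, 3 O.
Implicit hydrogens by atom environment:
  5 × C (aromatic): no H
  4 × C: 2 H each → 8
  2 × C: 1 H each → 2
  2 × O: no H
  1 × C: 3 H
  1 × C: no H
  1 × N: 2 H
  1 × N (aromatic): no H
  1 × O: 1 H
  Total hydrogens = 16.
Molecular formula: C13H16N2O3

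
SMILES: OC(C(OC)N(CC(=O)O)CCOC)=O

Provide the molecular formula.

C8H15NO6

Heavy atoms from the SMILES: 8 C, 1 N, 6 O.
Implicit hydrogens by atom environment:
  4 × O: no H
  3 × C: 2 H each → 6
  2 × C: 3 H each → 6
  2 × C: no H
  2 × O: 1 H each → 2
  1 × C: 1 H
  1 × N: no H
  Total hydrogens = 15.
Molecular formula: C8H15NO6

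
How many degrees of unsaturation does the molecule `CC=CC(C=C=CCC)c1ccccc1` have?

Molecular formula from the SMILES: C15H18.
DoU = (2C + 2 + N − H − X)/2 = (2·15 + 2 + 0 − 18 − 0)/2 = 14/2 = 7.
(Structurally: 1 ring(s) + 6 π bond(s) = 7.)

7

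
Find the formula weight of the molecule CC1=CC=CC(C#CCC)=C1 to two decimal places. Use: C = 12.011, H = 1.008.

144.22

Molecular formula: C11H12.
M = 11×12.011 + 12×1.008 = 144.22 g/mol.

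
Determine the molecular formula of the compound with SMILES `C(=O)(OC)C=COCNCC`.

Heavy atoms from the SMILES: 7 C, 1 N, 3 O.
Implicit hydrogens by atom environment:
  3 × O: no H
  2 × C: 3 H each → 6
  2 × C: 2 H each → 4
  2 × C: 1 H each → 2
  1 × C: no H
  1 × N: 1 H
  Total hydrogens = 13.
Molecular formula: C7H13NO3

C7H13NO3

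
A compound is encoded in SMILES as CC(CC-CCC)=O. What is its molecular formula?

C7H14O

Heavy atoms from the SMILES: 7 C, 1 O.
Implicit hydrogens by atom environment:
  4 × C: 2 H each → 8
  2 × C: 3 H each → 6
  1 × C: no H
  1 × O: no H
  Total hydrogens = 14.
Molecular formula: C7H14O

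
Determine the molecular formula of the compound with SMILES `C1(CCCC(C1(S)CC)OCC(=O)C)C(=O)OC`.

C13H22O4S

Heavy atoms from the SMILES: 13 C, 4 O, 1 S.
Implicit hydrogens by atom environment:
  5 × C: 2 H each → 10
  4 × O: no H
  3 × C: 3 H each → 9
  3 × C: no H
  2 × C: 1 H each → 2
  1 × S: 1 H
  Total hydrogens = 22.
Molecular formula: C13H22O4S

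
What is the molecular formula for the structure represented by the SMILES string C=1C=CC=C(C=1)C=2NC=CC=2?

C10H9N

Heavy atoms from the SMILES: 10 C, 1 N.
Implicit hydrogens by atom environment:
  8 × C (aromatic): 1 H each → 8
  2 × C (aromatic): no H
  1 × N (aromatic): 1 H
  Total hydrogens = 9.
Molecular formula: C10H9N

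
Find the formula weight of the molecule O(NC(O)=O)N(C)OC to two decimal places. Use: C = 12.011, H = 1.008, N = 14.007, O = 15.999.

Molecular formula: C3H8N2O4.
M = 3×12.011 + 8×1.008 + 2×14.007 + 4×15.999 = 136.11 g/mol.

136.11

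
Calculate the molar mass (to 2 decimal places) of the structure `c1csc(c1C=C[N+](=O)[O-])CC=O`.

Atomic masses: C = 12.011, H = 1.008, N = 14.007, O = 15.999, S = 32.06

Molecular formula: C8H7NO3S.
M = 8×12.011 + 7×1.008 + 1×14.007 + 3×15.999 + 1×32.06 = 197.21 g/mol.

197.21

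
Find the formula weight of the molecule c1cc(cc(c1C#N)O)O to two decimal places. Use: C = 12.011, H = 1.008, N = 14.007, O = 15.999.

135.12

Molecular formula: C7H5NO2.
M = 7×12.011 + 5×1.008 + 1×14.007 + 2×15.999 = 135.12 g/mol.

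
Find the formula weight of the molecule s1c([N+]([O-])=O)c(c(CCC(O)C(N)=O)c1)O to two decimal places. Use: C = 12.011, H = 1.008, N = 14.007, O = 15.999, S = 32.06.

246.24

Molecular formula: C8H10N2O5S.
M = 8×12.011 + 10×1.008 + 2×14.007 + 5×15.999 + 1×32.06 = 246.24 g/mol.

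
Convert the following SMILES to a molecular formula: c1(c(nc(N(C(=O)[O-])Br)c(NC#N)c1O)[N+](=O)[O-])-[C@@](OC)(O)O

C9H7BrN5O8-

Heavy atoms from the SMILES: 1 Br, 9 C, 5 N, 8 O.
Implicit hydrogens by atom environment:
  5 × C (aromatic): no H
  3 × C: no H
  3 × O: 1 H each → 3
  3 × O: no H
  2 × N: no H
  2 × O (charge -1): no H
  1 × Br: no H
  1 × C: 3 H
  1 × N: 1 H
  1 × N (aromatic): no H
  1 × N (charge +1): no H
  Total hydrogens = 7.
Net charge -1.
Molecular formula: C9H7BrN5O8-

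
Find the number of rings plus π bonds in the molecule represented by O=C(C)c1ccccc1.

5

Molecular formula from the SMILES: C8H8O.
DoU = (2C + 2 + N − H − X)/2 = (2·8 + 2 + 0 − 8 − 0)/2 = 10/2 = 5.
(Structurally: 1 ring(s) + 4 π bond(s) = 5.)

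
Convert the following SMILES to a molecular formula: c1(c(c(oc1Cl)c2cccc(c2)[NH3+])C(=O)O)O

C11H9ClNO4+

Heavy atoms from the SMILES: 11 C, 1 Cl, 1 N, 4 O.
Implicit hydrogens by atom environment:
  6 × C (aromatic): no H
  4 × C (aromatic): 1 H each → 4
  2 × O: 1 H each → 2
  1 × C: no H
  1 × Cl: no H
  1 × N (charge +1): 3 H
  1 × O (aromatic): no H
  1 × O: no H
  Total hydrogens = 9.
Net charge +1.
Molecular formula: C11H9ClNO4+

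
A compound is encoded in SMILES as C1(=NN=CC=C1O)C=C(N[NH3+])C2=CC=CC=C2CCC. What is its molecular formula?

C15H19N4O+

Heavy atoms from the SMILES: 15 C, 4 N, 1 O.
Implicit hydrogens by atom environment:
  6 × C (aromatic): 1 H each → 6
  4 × C (aromatic): no H
  2 × C: 2 H each → 4
  2 × N (aromatic): no H
  1 × C: 3 H
  1 × C: 1 H
  1 × C: no H
  1 × N (charge +1): 3 H
  1 × N: 1 H
  1 × O: 1 H
  Total hydrogens = 19.
Net charge +1.
Molecular formula: C15H19N4O+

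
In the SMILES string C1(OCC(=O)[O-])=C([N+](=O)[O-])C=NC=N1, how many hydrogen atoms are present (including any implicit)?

4

Hydrogens are implicit in SMILES; fill each atom to its normal valence:
  3 × O: no H
  2 × C (aromatic): 1 H each → 2
  2 × C (aromatic): no H
  2 × N (aromatic): no H
  2 × O (charge -1): no H
  1 × C: 2 H
  1 × C: no H
  1 × N (charge +1): no H
  Total hydrogens = 4.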